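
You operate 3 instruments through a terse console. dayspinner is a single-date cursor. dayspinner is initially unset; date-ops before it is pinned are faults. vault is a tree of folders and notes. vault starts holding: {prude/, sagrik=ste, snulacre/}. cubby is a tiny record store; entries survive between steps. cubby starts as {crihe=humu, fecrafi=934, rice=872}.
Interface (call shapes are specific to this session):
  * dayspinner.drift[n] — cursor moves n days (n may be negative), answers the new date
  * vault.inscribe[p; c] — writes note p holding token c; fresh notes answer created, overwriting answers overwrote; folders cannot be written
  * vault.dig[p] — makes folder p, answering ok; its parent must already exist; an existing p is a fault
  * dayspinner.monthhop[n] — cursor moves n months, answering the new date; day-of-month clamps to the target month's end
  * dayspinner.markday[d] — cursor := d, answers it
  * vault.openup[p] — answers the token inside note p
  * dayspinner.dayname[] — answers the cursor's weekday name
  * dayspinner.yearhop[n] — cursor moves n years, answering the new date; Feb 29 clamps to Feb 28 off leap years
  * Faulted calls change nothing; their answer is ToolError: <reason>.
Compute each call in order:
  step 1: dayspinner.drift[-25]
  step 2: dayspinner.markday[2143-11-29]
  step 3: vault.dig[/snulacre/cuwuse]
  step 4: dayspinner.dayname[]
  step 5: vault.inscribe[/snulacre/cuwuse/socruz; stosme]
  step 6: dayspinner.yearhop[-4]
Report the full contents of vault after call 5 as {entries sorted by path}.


Answer: {prude/, sagrik=ste, snulacre/, snulacre/cuwuse/, snulacre/cuwuse/socruz=stosme}

Derivation:
·→ drift(n→-25)
·← ToolError: no date set
·→ markday(d→2143-11-29)
·← 2143-11-29
·→ dig(p→/snulacre/cuwuse)
·← ok
·→ dayname()
·← Friday
·→ inscribe(p→/snulacre/cuwuse/socruz, c→stosme)
·← created
·→ yearhop(n→-4)
·← 2139-11-29


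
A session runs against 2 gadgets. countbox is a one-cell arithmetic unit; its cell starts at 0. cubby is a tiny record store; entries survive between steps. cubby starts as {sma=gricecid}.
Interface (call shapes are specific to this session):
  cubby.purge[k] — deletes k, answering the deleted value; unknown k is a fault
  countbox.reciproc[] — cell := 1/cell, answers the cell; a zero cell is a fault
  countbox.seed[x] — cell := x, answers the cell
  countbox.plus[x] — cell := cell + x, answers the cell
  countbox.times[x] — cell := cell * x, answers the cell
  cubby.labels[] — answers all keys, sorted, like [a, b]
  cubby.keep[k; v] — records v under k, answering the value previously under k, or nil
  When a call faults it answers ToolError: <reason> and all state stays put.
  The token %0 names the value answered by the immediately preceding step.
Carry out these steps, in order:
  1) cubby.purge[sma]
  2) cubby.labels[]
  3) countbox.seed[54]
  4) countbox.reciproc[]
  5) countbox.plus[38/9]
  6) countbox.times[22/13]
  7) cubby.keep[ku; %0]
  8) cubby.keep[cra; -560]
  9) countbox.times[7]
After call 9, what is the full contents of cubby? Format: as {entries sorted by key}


Using purge passing sma, and observe gricecid.
I call labels(), giving [].
I try seed passing 54, and get 54.
Calling reciproc(), and observe 1/54.
Invoking plus passing 38/9, and observe 229/54.
I use times passing 22/13, — result: 2519/351.
I try keep passing ku, %0, yielding nil.
Now I run keep passing cra, -560: nil.
I invoke times passing 7, and see 17633/351.

Answer: {cra=-560, ku=2519/351}


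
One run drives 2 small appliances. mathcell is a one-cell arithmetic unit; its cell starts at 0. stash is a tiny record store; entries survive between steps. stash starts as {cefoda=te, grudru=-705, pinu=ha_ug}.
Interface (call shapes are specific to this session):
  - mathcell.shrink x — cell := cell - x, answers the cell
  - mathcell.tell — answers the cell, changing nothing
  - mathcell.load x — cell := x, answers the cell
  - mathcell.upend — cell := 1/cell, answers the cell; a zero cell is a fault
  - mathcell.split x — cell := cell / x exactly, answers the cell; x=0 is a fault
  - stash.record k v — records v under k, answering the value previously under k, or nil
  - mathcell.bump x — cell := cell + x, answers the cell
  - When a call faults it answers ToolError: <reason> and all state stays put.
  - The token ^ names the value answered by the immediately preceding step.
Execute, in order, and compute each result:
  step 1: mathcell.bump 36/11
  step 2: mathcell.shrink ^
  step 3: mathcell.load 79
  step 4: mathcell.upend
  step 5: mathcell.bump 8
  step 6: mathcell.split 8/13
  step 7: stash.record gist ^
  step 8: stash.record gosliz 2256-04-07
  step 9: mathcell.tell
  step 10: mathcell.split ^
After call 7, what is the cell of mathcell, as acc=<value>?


Answer: acc=8229/632

Derivation:
Now I run bump passing x: 36/11, and observe 36/11.
I try shrink passing x: ^, and observe 0.
I try load passing x: 79, yielding 79.
Calling upend(), and get 1/79.
I invoke bump passing x: 8, and get 633/79.
I use split passing x: 8/13, and get 8229/632.
Using record passing k: gist, v: ^, and observe nil.
Then record passing k: gosliz, v: 2256-04-07, and observe nil.
I use tell, and get 8229/632.
I use split passing x: ^, and see 1.


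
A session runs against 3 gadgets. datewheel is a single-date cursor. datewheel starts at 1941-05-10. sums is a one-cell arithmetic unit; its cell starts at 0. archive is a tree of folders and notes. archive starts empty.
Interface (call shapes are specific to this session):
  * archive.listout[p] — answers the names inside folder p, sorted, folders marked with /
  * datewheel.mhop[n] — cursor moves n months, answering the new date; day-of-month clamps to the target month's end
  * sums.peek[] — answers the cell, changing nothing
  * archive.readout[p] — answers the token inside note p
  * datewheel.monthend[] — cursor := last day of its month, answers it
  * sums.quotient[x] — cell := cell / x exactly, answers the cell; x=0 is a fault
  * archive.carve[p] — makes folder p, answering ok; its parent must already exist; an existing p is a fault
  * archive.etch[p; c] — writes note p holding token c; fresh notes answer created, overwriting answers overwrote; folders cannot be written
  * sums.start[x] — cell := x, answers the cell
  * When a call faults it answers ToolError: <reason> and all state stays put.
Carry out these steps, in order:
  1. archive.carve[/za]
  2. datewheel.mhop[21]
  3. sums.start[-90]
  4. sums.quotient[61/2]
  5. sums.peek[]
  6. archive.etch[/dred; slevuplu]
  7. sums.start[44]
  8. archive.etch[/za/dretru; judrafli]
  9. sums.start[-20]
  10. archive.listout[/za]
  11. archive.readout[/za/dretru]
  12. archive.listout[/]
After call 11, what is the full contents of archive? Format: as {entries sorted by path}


Answer: {dred=slevuplu, za/, za/dretru=judrafli}

Derivation:
% archive.carve p=/za
[out] ok
% datewheel.mhop n=21
[out] 1943-02-10
% sums.start x=-90
[out] -90
% sums.quotient x=61/2
[out] -180/61
% sums.peek
[out] -180/61
% archive.etch p=/dred c=slevuplu
[out] created
% sums.start x=44
[out] 44
% archive.etch p=/za/dretru c=judrafli
[out] created
% sums.start x=-20
[out] -20
% archive.listout p=/za
[out] [dretru]
% archive.readout p=/za/dretru
[out] judrafli
% archive.listout p=/
[out] [dred, za/]


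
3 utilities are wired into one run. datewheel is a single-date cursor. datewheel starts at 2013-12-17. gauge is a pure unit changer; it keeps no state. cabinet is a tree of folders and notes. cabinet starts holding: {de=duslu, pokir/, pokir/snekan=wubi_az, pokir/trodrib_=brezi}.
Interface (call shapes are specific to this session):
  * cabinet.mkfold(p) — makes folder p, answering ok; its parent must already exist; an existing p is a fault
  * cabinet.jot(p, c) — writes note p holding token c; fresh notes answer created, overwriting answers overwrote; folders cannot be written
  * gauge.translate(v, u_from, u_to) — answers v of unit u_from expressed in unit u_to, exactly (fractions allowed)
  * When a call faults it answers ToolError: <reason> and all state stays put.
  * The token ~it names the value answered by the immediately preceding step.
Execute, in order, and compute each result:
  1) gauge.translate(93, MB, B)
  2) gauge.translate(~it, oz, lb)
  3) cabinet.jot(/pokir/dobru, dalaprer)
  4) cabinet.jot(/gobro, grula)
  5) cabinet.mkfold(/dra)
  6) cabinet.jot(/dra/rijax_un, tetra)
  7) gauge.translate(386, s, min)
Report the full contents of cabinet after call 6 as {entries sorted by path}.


Answer: {de=duslu, dra/, dra/rijax_un=tetra, gobro=grula, pokir/, pokir/dobru=dalaprer, pokir/snekan=wubi_az, pokir/trodrib_=brezi}

Derivation:
Do: translate[v: 93; u_from: MB; u_to: B]
See: 93000000
Do: translate[v: ~it; u_from: oz; u_to: lb]
See: 5812500
Do: jot[p: /pokir/dobru; c: dalaprer]
See: created
Do: jot[p: /gobro; c: grula]
See: created
Do: mkfold[p: /dra]
See: ok
Do: jot[p: /dra/rijax_un; c: tetra]
See: created
Do: translate[v: 386; u_from: s; u_to: min]
See: 193/30


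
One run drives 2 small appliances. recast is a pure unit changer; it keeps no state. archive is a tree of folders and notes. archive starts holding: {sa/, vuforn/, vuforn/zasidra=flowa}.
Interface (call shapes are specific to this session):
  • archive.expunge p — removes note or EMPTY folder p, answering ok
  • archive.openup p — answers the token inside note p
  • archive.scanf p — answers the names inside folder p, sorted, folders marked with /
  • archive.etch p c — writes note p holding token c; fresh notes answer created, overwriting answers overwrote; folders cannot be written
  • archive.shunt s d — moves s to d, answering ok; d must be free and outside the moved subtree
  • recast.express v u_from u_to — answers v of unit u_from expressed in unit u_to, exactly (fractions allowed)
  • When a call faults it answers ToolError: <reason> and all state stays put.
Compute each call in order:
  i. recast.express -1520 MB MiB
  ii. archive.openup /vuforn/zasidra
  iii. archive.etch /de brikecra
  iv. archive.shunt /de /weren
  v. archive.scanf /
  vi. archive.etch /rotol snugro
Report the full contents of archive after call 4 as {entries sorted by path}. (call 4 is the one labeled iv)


# recast.express(v='-1520', u_from='MB', u_to='MiB') == -1484375/1024
# archive.openup(p='/vuforn/zasidra') == flowa
# archive.etch(p='/de', c='brikecra') == created
# archive.shunt(s='/de', d='/weren') == ok
# archive.scanf(p='/') == [sa/, vuforn/, weren]
# archive.etch(p='/rotol', c='snugro') == created

Answer: {sa/, vuforn/, vuforn/zasidra=flowa, weren=brikecra}


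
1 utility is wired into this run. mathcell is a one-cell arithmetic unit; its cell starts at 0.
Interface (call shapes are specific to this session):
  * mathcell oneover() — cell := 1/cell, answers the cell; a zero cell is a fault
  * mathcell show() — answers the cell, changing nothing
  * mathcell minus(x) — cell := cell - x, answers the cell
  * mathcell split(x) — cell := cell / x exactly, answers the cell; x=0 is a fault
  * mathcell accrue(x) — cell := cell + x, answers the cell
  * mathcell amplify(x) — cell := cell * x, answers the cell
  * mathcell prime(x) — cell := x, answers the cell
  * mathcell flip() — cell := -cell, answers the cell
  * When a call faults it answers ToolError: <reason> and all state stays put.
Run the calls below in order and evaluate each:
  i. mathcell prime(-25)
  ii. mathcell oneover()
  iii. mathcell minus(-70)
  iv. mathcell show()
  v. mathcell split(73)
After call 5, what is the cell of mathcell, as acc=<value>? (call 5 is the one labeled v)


Answer: acc=1749/1825

Derivation:
Using mathcell prime with x='-25', and observe -25.
Now I run mathcell oneover: -1/25.
Invoking mathcell minus with x='-70', and get 1749/25.
I call mathcell show, → 1749/25.
I run mathcell split with x='73', yielding 1749/1825.


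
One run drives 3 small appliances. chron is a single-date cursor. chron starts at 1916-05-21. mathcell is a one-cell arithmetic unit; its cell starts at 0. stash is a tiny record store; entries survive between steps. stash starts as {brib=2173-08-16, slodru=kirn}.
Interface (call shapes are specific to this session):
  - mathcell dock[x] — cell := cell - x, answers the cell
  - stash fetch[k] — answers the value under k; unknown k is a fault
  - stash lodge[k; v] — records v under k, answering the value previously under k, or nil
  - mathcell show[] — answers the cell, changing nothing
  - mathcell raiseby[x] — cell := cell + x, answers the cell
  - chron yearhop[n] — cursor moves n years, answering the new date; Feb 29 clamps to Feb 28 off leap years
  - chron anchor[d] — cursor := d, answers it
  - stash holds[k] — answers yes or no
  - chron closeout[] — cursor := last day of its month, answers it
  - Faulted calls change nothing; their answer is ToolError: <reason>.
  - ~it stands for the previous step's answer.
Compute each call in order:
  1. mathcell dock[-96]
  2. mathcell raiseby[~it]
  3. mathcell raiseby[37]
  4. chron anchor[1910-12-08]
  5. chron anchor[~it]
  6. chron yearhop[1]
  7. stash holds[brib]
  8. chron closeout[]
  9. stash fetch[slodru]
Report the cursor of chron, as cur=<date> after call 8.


Answer: cur=1911-12-31

Derivation:
·→ mathcell dock(x='-96')
·← 96
·→ mathcell raiseby(x='~it')
·← 192
·→ mathcell raiseby(x='37')
·← 229
·→ chron anchor(d='1910-12-08')
·← 1910-12-08
·→ chron anchor(d='~it')
·← 1910-12-08
·→ chron yearhop(n='1')
·← 1911-12-08
·→ stash holds(k='brib')
·← yes
·→ chron closeout()
·← 1911-12-31
·→ stash fetch(k='slodru')
·← kirn


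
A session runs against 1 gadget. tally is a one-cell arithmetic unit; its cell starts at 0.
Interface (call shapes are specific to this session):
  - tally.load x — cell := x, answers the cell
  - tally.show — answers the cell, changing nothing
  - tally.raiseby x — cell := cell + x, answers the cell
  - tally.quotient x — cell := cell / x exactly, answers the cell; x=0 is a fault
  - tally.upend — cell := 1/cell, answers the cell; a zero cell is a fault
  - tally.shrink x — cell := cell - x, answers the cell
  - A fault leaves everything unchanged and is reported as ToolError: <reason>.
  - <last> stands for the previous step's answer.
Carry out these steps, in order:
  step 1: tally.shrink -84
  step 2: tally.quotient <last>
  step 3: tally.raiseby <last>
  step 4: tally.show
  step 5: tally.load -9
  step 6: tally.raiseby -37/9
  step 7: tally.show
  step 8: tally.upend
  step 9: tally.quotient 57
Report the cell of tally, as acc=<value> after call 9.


Answer: acc=-3/2242

Derivation:
CALL shrink[x→-84]
RET  84
CALL quotient[x→<last>]
RET  1
CALL raiseby[x→<last>]
RET  2
CALL show[]
RET  2
CALL load[x→-9]
RET  -9
CALL raiseby[x→-37/9]
RET  -118/9
CALL show[]
RET  -118/9
CALL upend[]
RET  -9/118
CALL quotient[x→57]
RET  -3/2242


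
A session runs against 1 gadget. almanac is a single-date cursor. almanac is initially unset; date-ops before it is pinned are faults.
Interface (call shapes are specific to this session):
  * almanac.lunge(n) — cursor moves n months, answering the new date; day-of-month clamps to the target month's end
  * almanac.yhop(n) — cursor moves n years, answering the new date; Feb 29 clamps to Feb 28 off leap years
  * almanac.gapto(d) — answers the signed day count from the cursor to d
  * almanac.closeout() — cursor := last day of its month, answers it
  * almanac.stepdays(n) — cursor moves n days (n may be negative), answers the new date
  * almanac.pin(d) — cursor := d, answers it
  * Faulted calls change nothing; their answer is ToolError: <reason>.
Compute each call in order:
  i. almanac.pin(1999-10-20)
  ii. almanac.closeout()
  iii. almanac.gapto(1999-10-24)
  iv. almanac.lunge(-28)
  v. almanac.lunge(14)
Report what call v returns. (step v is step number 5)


I invoke almanac.pin on d='1999-10-20': 1999-10-20.
I invoke almanac.closeout(), and observe 1999-10-31.
Invoking almanac.gapto on d='1999-10-24', yielding -7.
Calling almanac.lunge on n='-28', and see 1997-06-30.
I try almanac.lunge on n='14', — result: 1998-08-30.

Answer: 1998-08-30


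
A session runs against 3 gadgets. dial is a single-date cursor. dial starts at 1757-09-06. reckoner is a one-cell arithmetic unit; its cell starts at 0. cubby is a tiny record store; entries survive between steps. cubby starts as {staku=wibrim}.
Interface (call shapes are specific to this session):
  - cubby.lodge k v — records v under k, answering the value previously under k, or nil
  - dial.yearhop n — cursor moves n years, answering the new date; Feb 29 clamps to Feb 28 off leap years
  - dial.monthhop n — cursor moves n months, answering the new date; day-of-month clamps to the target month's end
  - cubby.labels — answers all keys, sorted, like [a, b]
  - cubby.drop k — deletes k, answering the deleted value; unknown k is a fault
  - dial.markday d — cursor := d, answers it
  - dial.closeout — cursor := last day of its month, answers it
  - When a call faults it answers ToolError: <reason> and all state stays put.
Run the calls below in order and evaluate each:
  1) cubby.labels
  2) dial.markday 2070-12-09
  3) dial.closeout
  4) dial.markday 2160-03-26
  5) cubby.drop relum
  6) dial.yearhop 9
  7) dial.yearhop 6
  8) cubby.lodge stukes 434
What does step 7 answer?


Answer: 2175-03-26

Derivation:
Step: cubby.labels[]
Result: [staku]
Step: dial.markday[d=2070-12-09]
Result: 2070-12-09
Step: dial.closeout[]
Result: 2070-12-31
Step: dial.markday[d=2160-03-26]
Result: 2160-03-26
Step: cubby.drop[k=relum]
Result: ToolError: no such key relum
Step: dial.yearhop[n=9]
Result: 2169-03-26
Step: dial.yearhop[n=6]
Result: 2175-03-26
Step: cubby.lodge[k=stukes; v=434]
Result: nil


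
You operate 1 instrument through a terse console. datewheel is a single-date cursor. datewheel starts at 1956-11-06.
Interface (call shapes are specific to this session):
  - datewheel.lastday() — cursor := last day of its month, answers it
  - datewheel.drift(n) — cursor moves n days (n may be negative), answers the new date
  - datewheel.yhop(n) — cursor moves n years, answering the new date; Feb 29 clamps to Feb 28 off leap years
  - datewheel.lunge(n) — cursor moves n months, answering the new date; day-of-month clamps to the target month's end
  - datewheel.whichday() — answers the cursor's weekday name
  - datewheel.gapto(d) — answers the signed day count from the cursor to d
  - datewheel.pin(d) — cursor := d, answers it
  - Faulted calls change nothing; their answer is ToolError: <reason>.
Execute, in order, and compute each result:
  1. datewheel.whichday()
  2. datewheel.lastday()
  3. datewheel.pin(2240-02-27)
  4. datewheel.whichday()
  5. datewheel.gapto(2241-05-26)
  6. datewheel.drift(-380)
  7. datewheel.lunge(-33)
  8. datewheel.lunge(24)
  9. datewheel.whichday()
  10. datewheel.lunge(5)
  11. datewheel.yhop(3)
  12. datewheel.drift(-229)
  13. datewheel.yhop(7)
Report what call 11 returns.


> datewheel.whichday
= Tuesday
> datewheel.lastday
= 1956-11-30
> datewheel.pin d=2240-02-27
= 2240-02-27
> datewheel.whichday
= Thursday
> datewheel.gapto d=2241-05-26
= 454
> datewheel.drift n=-380
= 2239-02-12
> datewheel.lunge n=-33
= 2236-05-12
> datewheel.lunge n=24
= 2238-05-12
> datewheel.whichday
= Saturday
> datewheel.lunge n=5
= 2238-10-12
> datewheel.yhop n=3
= 2241-10-12
> datewheel.drift n=-229
= 2241-02-25
> datewheel.yhop n=7
= 2248-02-25

Answer: 2241-10-12


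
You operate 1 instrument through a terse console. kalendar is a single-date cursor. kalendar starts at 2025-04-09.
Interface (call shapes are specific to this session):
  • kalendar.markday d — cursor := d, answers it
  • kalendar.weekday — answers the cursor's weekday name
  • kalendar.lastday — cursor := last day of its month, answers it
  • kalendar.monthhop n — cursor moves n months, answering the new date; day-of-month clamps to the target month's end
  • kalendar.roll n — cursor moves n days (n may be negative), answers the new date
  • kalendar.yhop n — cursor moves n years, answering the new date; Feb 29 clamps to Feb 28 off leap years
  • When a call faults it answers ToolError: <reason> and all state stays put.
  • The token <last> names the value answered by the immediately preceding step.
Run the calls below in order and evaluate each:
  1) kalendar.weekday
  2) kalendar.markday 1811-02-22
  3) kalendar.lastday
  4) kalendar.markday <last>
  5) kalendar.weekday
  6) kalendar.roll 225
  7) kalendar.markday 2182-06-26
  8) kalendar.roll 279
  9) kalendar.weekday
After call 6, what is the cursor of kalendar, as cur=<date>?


I use weekday, yielding Wednesday.
Invoking markday(d='1811-02-22'), and observe 1811-02-22.
I call lastday, — result: 1811-02-28.
Next I call markday(d='<last>'), → 1811-02-28.
I call weekday(), → Thursday.
Using roll(n='225'), — result: 1811-10-11.
Using markday(d='2182-06-26'), and observe 2182-06-26.
I run roll(n='279'), — result: 2183-04-01.
Invoking weekday(), giving Tuesday.

Answer: cur=1811-10-11


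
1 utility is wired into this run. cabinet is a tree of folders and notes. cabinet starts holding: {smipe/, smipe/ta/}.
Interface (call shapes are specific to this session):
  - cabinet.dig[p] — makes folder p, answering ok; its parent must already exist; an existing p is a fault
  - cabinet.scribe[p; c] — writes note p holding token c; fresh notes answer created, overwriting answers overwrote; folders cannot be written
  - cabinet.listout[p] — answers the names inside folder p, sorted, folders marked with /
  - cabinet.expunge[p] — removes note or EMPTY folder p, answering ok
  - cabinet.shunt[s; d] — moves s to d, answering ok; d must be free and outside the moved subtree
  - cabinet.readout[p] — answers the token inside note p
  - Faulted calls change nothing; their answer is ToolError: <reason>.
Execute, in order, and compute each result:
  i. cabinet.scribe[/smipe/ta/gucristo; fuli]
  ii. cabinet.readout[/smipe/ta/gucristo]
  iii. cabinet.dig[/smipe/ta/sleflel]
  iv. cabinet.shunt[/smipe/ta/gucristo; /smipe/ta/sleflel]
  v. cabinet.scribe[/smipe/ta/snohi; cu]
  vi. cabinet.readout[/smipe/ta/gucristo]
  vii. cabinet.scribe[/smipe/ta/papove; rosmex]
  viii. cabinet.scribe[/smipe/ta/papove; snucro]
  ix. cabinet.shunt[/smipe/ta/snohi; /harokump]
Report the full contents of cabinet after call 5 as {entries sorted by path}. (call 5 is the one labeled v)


Answer: {smipe/, smipe/ta/, smipe/ta/gucristo=fuli, smipe/ta/sleflel/, smipe/ta/snohi=cu}

Derivation:
·→ cabinet.scribe(p='/smipe/ta/gucristo', c='fuli')
·← created
·→ cabinet.readout(p='/smipe/ta/gucristo')
·← fuli
·→ cabinet.dig(p='/smipe/ta/sleflel')
·← ok
·→ cabinet.shunt(s='/smipe/ta/gucristo', d='/smipe/ta/sleflel')
·← ToolError: exists
·→ cabinet.scribe(p='/smipe/ta/snohi', c='cu')
·← created
·→ cabinet.readout(p='/smipe/ta/gucristo')
·← fuli
·→ cabinet.scribe(p='/smipe/ta/papove', c='rosmex')
·← created
·→ cabinet.scribe(p='/smipe/ta/papove', c='snucro')
·← overwrote
·→ cabinet.shunt(s='/smipe/ta/snohi', d='/harokump')
·← ok


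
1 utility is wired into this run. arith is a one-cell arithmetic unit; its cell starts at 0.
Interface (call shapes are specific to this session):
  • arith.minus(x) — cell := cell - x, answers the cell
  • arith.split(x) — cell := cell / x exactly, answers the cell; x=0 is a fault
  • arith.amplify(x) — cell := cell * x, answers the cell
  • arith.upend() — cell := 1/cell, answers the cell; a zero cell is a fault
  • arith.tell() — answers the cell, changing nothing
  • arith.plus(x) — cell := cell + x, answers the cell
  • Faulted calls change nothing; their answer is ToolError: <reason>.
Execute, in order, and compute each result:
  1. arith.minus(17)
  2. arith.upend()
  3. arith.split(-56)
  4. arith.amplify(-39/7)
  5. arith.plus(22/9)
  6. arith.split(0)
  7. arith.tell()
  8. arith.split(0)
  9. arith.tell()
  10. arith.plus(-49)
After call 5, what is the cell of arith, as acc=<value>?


;; 1. arith.minus(x: 17) ~> -17
;; 2. arith.upend() ~> -1/17
;; 3. arith.split(x: -56) ~> 1/952
;; 4. arith.amplify(x: -39/7) ~> -39/6664
;; 5. arith.plus(x: 22/9) ~> 146257/59976
;; 6. arith.split(x: 0) ~> ToolError: division by zero
;; 7. arith.tell() ~> 146257/59976
;; 8. arith.split(x: 0) ~> ToolError: division by zero
;; 9. arith.tell() ~> 146257/59976
;; 10. arith.plus(x: -49) ~> -2792567/59976

Answer: acc=146257/59976


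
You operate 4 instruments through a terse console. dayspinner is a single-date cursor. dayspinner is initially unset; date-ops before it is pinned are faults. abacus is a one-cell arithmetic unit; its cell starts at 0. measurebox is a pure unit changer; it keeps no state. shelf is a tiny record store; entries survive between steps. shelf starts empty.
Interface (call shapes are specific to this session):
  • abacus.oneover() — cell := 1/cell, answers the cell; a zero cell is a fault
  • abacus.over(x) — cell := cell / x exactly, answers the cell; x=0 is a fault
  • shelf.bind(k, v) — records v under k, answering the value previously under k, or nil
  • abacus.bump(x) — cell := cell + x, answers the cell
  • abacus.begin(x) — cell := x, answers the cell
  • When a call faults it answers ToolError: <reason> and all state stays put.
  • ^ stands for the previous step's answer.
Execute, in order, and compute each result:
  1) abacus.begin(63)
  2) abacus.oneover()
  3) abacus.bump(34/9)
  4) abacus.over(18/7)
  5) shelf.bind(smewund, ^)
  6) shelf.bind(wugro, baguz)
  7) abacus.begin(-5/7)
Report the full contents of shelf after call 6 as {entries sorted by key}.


Answer: {smewund=239/162, wugro=baguz}

Derivation:
CALL begin[x→63]
RET  63
CALL oneover[]
RET  1/63
CALL bump[x→34/9]
RET  239/63
CALL over[x→18/7]
RET  239/162
CALL bind[k→smewund; v→^]
RET  nil
CALL bind[k→wugro; v→baguz]
RET  nil
CALL begin[x→-5/7]
RET  -5/7


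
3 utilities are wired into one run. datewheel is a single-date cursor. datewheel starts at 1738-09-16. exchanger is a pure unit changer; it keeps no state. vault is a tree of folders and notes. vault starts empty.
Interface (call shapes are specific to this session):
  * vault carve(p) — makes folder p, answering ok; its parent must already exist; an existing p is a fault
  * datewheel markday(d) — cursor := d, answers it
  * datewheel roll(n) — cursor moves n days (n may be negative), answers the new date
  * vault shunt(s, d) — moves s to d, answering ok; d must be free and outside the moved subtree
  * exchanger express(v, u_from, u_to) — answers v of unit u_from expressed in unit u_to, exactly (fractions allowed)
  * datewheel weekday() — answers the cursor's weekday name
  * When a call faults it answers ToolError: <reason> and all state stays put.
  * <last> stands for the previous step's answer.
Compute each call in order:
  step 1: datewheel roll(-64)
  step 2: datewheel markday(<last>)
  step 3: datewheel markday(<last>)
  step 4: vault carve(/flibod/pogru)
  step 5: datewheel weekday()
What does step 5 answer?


CALL datewheel roll[n=-64]
RET  1738-07-14
CALL datewheel markday[d=<last>]
RET  1738-07-14
CALL datewheel markday[d=<last>]
RET  1738-07-14
CALL vault carve[p=/flibod/pogru]
RET  ToolError: no parent
CALL datewheel weekday[]
RET  Monday

Answer: Monday


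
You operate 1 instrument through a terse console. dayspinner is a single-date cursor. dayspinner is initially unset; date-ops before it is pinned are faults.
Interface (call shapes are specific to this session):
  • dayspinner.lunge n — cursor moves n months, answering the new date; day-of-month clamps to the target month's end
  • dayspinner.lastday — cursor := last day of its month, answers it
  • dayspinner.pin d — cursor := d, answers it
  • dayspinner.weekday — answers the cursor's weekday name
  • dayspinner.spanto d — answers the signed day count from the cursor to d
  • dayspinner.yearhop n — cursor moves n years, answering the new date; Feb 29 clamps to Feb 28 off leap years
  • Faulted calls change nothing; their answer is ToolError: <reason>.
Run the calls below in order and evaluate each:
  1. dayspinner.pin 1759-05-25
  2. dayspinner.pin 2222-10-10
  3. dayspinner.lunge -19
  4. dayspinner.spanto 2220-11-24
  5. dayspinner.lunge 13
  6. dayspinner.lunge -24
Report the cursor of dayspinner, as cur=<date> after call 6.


Answer: cur=2220-04-10

Derivation:
~$ pin 1759-05-25
[out] 1759-05-25
~$ pin 2222-10-10
[out] 2222-10-10
~$ lunge -19
[out] 2221-03-10
~$ spanto 2220-11-24
[out] -106
~$ lunge 13
[out] 2222-04-10
~$ lunge -24
[out] 2220-04-10


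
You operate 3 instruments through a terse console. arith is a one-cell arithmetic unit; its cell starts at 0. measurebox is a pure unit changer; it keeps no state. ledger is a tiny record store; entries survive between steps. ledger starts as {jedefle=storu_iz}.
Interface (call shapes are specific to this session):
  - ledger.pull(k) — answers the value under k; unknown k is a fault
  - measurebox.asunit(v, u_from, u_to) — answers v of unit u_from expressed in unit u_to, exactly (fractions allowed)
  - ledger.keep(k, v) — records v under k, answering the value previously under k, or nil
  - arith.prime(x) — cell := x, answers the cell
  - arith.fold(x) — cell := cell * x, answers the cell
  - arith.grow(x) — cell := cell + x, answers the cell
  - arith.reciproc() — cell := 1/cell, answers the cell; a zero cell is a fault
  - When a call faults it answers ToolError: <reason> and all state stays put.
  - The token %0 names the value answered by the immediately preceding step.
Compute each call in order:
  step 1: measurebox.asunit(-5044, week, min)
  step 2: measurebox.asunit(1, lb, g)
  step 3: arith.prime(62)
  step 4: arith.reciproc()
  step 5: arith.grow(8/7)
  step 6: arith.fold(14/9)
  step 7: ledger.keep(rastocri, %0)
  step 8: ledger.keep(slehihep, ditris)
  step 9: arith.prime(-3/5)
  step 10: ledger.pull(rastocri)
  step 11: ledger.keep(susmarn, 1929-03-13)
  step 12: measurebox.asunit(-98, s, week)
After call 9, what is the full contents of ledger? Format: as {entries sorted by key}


$ asunit v: -5044 u_from: week u_to: min
  -50843520
$ asunit v: 1 u_from: lb u_to: g
  45359237/100000
$ prime x: 62
  62
$ reciproc
  1/62
$ grow x: 8/7
  503/434
$ fold x: 14/9
  503/279
$ keep k: rastocri v: %0
  nil
$ keep k: slehihep v: ditris
  nil
$ prime x: -3/5
  -3/5
$ pull k: rastocri
  503/279
$ keep k: susmarn v: 1929-03-13
  nil
$ asunit v: -98 u_from: s u_to: week
  -7/43200

Answer: {jedefle=storu_iz, rastocri=503/279, slehihep=ditris}


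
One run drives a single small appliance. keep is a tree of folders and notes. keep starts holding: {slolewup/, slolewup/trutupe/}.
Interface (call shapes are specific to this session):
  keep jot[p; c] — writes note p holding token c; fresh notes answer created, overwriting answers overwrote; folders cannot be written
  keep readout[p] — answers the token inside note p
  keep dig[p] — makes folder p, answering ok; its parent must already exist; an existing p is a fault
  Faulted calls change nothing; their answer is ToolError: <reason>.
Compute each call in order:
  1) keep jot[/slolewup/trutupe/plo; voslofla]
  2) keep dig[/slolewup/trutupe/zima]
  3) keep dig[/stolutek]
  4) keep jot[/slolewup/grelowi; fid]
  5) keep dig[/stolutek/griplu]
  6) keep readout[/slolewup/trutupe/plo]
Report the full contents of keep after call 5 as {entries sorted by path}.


Answer: {slolewup/, slolewup/grelowi=fid, slolewup/trutupe/, slolewup/trutupe/plo=voslofla, slolewup/trutupe/zima/, stolutek/, stolutek/griplu/}

Derivation:
$ keep jot p='/slolewup/trutupe/plo' c='voslofla'
:: created
$ keep dig p='/slolewup/trutupe/zima'
:: ok
$ keep dig p='/stolutek'
:: ok
$ keep jot p='/slolewup/grelowi' c='fid'
:: created
$ keep dig p='/stolutek/griplu'
:: ok
$ keep readout p='/slolewup/trutupe/plo'
:: voslofla


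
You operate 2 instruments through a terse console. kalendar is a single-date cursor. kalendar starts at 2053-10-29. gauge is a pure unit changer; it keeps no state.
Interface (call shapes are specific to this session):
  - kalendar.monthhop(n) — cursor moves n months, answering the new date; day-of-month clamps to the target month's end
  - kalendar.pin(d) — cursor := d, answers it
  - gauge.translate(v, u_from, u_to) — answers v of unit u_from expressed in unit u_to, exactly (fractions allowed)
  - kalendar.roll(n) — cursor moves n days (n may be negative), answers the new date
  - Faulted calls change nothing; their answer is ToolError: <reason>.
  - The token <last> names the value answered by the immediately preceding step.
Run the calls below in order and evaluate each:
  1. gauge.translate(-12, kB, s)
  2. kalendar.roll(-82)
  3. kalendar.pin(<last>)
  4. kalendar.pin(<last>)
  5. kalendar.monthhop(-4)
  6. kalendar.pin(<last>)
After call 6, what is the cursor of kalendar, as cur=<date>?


Act: gauge.translate[-12; kB; s]
Obs: ToolError: incompatible units
Act: kalendar.roll[-82]
Obs: 2053-08-08
Act: kalendar.pin[<last>]
Obs: 2053-08-08
Act: kalendar.pin[<last>]
Obs: 2053-08-08
Act: kalendar.monthhop[-4]
Obs: 2053-04-08
Act: kalendar.pin[<last>]
Obs: 2053-04-08

Answer: cur=2053-04-08


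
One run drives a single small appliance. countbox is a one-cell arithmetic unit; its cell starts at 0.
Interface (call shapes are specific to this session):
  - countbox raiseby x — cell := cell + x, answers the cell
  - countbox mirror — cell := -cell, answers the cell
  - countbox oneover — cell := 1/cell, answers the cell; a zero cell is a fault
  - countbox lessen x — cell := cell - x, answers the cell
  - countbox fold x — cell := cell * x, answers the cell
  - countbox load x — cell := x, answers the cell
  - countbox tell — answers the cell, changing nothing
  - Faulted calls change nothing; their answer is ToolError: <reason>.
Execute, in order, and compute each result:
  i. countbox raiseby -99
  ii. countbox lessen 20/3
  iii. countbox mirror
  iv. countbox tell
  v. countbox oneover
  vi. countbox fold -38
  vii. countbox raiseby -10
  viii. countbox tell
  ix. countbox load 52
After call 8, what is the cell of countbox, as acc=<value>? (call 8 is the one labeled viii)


>>> countbox raiseby x='-99'
:: -99
>>> countbox lessen x='20/3'
:: -317/3
>>> countbox mirror
:: 317/3
>>> countbox tell
:: 317/3
>>> countbox oneover
:: 3/317
>>> countbox fold x='-38'
:: -114/317
>>> countbox raiseby x='-10'
:: -3284/317
>>> countbox tell
:: -3284/317
>>> countbox load x='52'
:: 52

Answer: acc=-3284/317


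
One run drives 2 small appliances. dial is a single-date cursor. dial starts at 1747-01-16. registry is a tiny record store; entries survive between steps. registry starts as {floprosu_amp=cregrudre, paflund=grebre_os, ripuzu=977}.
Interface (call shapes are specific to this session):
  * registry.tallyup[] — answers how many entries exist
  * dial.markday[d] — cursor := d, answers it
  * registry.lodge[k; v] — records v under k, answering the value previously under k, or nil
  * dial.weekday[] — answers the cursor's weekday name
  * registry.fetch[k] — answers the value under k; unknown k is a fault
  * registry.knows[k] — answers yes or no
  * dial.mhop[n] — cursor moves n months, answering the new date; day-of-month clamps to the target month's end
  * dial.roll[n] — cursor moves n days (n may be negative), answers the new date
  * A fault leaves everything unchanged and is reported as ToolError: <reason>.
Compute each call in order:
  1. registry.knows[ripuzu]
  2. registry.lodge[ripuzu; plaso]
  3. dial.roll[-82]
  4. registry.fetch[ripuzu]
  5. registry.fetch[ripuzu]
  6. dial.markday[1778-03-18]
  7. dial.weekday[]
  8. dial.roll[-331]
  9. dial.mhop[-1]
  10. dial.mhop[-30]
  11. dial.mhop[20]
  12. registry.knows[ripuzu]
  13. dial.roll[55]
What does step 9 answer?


·→ knows(k→ripuzu)
·← yes
·→ lodge(k→ripuzu, v→plaso)
·← 977
·→ roll(n→-82)
·← 1746-10-26
·→ fetch(k→ripuzu)
·← plaso
·→ fetch(k→ripuzu)
·← plaso
·→ markday(d→1778-03-18)
·← 1778-03-18
·→ weekday()
·← Wednesday
·→ roll(n→-331)
·← 1777-04-21
·→ mhop(n→-1)
·← 1777-03-21
·→ mhop(n→-30)
·← 1774-09-21
·→ mhop(n→20)
·← 1776-05-21
·→ knows(k→ripuzu)
·← yes
·→ roll(n→55)
·← 1776-07-15

Answer: 1777-03-21


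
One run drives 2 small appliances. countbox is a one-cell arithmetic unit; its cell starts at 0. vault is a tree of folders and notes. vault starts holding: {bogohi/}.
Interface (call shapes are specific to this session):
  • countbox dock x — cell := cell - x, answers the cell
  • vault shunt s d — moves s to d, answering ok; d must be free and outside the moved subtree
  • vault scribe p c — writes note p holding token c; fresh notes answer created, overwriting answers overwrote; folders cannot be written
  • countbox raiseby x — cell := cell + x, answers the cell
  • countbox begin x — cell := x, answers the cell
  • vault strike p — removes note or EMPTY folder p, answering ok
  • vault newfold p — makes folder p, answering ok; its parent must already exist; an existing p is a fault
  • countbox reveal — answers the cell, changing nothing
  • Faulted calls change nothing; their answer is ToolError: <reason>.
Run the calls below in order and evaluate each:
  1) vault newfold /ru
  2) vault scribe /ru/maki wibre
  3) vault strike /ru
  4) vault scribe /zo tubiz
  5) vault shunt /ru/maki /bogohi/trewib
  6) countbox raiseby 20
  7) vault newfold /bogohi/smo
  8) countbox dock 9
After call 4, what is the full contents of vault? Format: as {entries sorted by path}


Answer: {bogohi/, ru/, ru/maki=wibre, zo=tubiz}

Derivation:
I use vault newfold with p=/ru, and see ok.
I run vault scribe with p=/ru/maki, c=wibre, yielding created.
I use vault strike with p=/ru, and get ToolError: not empty.
I invoke vault scribe with p=/zo, c=tubiz, giving created.
Then vault shunt with s=/ru/maki, d=/bogohi/trewib, which returns ok.
I run countbox raiseby with x=20: 20.
Calling vault newfold with p=/bogohi/smo, and get ok.
Calling countbox dock with x=9, yielding 11.


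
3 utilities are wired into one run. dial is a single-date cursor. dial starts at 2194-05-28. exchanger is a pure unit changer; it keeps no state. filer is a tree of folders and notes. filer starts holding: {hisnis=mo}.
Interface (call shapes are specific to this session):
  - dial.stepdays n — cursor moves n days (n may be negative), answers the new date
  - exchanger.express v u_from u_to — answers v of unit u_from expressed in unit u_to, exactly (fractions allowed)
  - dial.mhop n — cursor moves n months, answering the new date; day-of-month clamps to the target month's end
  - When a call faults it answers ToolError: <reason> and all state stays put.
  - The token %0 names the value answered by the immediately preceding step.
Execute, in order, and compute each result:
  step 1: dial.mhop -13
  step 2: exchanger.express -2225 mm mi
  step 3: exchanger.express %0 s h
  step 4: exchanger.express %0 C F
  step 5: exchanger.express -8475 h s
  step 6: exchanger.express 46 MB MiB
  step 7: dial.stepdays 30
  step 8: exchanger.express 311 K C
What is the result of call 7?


Do: dial.mhop[n=-13]
See: 2193-04-28
Do: exchanger.express[v=-2225; u_from=mm; u_to=mi]
See: -2225/1609344
Do: exchanger.express[v=%0; u_from=s; u_to=h]
See: -89/231745536
Do: exchanger.express[v=%0; u_from=C; u_to=F]
See: 4119920551/128747520
Do: exchanger.express[v=-8475; u_from=h; u_to=s]
See: -30510000
Do: exchanger.express[v=46; u_from=MB; u_to=MiB]
See: 359375/8192
Do: dial.stepdays[n=30]
See: 2193-05-28
Do: exchanger.express[v=311; u_from=K; u_to=C]
See: 757/20

Answer: 2193-05-28


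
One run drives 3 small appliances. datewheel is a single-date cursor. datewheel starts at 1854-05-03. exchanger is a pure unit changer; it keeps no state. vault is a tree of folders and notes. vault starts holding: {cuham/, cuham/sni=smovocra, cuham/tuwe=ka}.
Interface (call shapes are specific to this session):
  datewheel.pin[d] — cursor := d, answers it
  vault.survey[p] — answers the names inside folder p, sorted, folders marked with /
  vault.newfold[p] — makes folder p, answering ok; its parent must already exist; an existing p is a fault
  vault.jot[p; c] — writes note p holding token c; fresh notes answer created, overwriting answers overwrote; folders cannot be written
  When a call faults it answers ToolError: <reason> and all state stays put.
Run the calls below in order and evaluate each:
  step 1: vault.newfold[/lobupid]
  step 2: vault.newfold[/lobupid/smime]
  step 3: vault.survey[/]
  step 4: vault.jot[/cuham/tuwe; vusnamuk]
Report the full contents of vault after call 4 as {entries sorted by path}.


==> vault.newfold(/lobupid)
<== ok
==> vault.newfold(/lobupid/smime)
<== ok
==> vault.survey(/)
<== [cuham/, lobupid/]
==> vault.jot(/cuham/tuwe, vusnamuk)
<== overwrote

Answer: {cuham/, cuham/sni=smovocra, cuham/tuwe=vusnamuk, lobupid/, lobupid/smime/}
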